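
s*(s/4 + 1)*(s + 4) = s^3/4 + 2*s^2 + 4*s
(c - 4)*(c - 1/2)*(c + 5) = c^3 + c^2/2 - 41*c/2 + 10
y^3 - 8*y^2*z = y^2*(y - 8*z)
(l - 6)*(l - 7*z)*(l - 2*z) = l^3 - 9*l^2*z - 6*l^2 + 14*l*z^2 + 54*l*z - 84*z^2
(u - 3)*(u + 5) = u^2 + 2*u - 15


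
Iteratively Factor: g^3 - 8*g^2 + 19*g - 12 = (g - 4)*(g^2 - 4*g + 3) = (g - 4)*(g - 1)*(g - 3)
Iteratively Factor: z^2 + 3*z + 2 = (z + 1)*(z + 2)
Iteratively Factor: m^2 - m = (m)*(m - 1)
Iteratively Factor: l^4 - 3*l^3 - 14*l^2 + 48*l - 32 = (l - 4)*(l^3 + l^2 - 10*l + 8) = (l - 4)*(l + 4)*(l^2 - 3*l + 2) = (l - 4)*(l - 1)*(l + 4)*(l - 2)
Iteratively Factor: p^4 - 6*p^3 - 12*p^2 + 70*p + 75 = (p - 5)*(p^3 - p^2 - 17*p - 15) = (p - 5)^2*(p^2 + 4*p + 3) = (p - 5)^2*(p + 1)*(p + 3)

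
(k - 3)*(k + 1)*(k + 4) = k^3 + 2*k^2 - 11*k - 12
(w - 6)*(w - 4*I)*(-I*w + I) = -I*w^3 - 4*w^2 + 7*I*w^2 + 28*w - 6*I*w - 24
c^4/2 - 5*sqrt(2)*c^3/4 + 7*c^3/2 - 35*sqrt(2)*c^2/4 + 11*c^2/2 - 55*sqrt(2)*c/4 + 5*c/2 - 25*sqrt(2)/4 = (c/2 + 1/2)*(c + 1)*(c + 5)*(c - 5*sqrt(2)/2)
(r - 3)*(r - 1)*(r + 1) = r^3 - 3*r^2 - r + 3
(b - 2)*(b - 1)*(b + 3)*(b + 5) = b^4 + 5*b^3 - 7*b^2 - 29*b + 30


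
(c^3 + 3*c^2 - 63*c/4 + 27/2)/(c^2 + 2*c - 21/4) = (2*c^2 + 9*c - 18)/(2*c + 7)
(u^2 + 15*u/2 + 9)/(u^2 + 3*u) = (u^2 + 15*u/2 + 9)/(u*(u + 3))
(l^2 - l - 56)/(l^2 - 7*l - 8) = (l + 7)/(l + 1)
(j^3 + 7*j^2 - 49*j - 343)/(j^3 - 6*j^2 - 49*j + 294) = (j + 7)/(j - 6)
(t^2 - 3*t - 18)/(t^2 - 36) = (t + 3)/(t + 6)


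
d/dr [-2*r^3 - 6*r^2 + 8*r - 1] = -6*r^2 - 12*r + 8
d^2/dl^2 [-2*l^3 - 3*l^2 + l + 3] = -12*l - 6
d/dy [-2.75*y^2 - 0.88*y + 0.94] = -5.5*y - 0.88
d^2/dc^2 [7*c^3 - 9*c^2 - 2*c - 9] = 42*c - 18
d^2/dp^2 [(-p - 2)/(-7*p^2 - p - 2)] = 2*((p + 2)*(14*p + 1)^2 - 3*(7*p + 5)*(7*p^2 + p + 2))/(7*p^2 + p + 2)^3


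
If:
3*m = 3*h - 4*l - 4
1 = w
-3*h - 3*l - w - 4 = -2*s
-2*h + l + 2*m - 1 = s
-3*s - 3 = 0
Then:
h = -11/15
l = -8/5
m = 1/15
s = -1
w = 1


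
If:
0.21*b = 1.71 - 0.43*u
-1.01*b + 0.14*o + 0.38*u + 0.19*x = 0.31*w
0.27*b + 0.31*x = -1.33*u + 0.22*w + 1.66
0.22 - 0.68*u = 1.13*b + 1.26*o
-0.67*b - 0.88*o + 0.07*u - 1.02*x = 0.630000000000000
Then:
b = -5.90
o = 1.77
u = 6.86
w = 29.79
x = 2.21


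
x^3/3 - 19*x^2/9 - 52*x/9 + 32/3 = (x/3 + 1)*(x - 8)*(x - 4/3)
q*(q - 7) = q^2 - 7*q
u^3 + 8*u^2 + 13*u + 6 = (u + 1)^2*(u + 6)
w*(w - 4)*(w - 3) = w^3 - 7*w^2 + 12*w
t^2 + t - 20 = (t - 4)*(t + 5)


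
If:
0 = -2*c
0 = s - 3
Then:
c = 0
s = 3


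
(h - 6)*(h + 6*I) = h^2 - 6*h + 6*I*h - 36*I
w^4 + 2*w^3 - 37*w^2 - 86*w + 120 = (w - 6)*(w - 1)*(w + 4)*(w + 5)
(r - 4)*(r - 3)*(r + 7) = r^3 - 37*r + 84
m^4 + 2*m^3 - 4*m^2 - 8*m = m*(m - 2)*(m + 2)^2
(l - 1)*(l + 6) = l^2 + 5*l - 6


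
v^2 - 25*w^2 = (v - 5*w)*(v + 5*w)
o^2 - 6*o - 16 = (o - 8)*(o + 2)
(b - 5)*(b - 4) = b^2 - 9*b + 20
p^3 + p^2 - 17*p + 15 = (p - 3)*(p - 1)*(p + 5)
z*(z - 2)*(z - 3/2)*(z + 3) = z^4 - z^3/2 - 15*z^2/2 + 9*z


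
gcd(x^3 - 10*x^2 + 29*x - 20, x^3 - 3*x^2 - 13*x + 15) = x^2 - 6*x + 5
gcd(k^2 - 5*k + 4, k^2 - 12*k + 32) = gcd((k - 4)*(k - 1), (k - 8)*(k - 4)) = k - 4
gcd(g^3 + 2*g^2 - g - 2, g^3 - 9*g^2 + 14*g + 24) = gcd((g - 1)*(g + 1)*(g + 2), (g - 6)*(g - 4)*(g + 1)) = g + 1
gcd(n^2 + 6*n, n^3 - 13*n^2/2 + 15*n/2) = n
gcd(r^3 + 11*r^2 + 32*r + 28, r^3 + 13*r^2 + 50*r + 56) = r^2 + 9*r + 14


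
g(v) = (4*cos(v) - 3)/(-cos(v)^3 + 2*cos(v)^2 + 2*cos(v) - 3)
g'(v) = (4*cos(v) - 3)*(-3*sin(v)*cos(v)^2 + 4*sin(v)*cos(v) + 2*sin(v))/(-cos(v)^3 + 2*cos(v)^2 + 2*cos(v) - 3)^2 - 4*sin(v)/(-cos(v)^3 + 2*cos(v)^2 + 2*cos(v) - 3)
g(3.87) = 2.02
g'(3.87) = -2.10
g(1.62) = 1.03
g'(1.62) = 0.69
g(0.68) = -0.16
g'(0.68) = 4.02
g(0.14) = -32.63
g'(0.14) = 485.83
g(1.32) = 0.84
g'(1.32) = 0.67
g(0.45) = -1.96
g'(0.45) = 14.43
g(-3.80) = 2.17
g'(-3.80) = 2.29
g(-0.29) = -6.56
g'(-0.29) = -54.51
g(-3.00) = 3.40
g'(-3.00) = -1.42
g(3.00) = 3.40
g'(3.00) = 1.42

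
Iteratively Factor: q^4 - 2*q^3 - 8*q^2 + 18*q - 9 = (q - 1)*(q^3 - q^2 - 9*q + 9) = (q - 1)*(q + 3)*(q^2 - 4*q + 3) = (q - 1)^2*(q + 3)*(q - 3)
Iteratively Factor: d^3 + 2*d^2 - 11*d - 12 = (d + 1)*(d^2 + d - 12) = (d - 3)*(d + 1)*(d + 4)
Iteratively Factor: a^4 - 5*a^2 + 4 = (a + 2)*(a^3 - 2*a^2 - a + 2) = (a + 1)*(a + 2)*(a^2 - 3*a + 2) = (a - 1)*(a + 1)*(a + 2)*(a - 2)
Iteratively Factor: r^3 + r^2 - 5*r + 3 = (r + 3)*(r^2 - 2*r + 1) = (r - 1)*(r + 3)*(r - 1)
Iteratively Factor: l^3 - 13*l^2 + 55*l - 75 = (l - 3)*(l^2 - 10*l + 25) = (l - 5)*(l - 3)*(l - 5)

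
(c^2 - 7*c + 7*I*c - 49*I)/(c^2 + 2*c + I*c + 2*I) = (c^2 + 7*c*(-1 + I) - 49*I)/(c^2 + c*(2 + I) + 2*I)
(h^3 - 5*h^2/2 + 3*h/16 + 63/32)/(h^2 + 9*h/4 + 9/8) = (8*h^2 - 26*h + 21)/(4*(2*h + 3))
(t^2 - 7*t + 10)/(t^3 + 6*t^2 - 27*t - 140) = (t - 2)/(t^2 + 11*t + 28)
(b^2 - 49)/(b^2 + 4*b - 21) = (b - 7)/(b - 3)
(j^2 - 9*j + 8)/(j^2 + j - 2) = (j - 8)/(j + 2)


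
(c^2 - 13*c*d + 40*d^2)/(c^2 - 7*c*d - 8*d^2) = (c - 5*d)/(c + d)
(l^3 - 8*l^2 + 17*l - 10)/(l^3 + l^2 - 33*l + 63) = (l^3 - 8*l^2 + 17*l - 10)/(l^3 + l^2 - 33*l + 63)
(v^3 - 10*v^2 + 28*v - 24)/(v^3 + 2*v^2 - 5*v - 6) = (v^2 - 8*v + 12)/(v^2 + 4*v + 3)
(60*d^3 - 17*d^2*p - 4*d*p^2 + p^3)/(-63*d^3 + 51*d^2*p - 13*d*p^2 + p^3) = (-20*d^2 - d*p + p^2)/(21*d^2 - 10*d*p + p^2)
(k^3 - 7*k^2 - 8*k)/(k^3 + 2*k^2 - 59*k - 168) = k*(k + 1)/(k^2 + 10*k + 21)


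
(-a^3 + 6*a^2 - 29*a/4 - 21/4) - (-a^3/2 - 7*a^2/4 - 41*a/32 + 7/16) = -a^3/2 + 31*a^2/4 - 191*a/32 - 91/16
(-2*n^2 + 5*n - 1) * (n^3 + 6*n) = -2*n^5 + 5*n^4 - 13*n^3 + 30*n^2 - 6*n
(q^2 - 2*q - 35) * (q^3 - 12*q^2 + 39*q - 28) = q^5 - 14*q^4 + 28*q^3 + 314*q^2 - 1309*q + 980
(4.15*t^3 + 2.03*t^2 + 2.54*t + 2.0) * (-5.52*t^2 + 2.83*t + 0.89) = -22.908*t^5 + 0.538900000000003*t^4 - 4.5824*t^3 - 2.0451*t^2 + 7.9206*t + 1.78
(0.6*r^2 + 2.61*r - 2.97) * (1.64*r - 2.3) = 0.984*r^3 + 2.9004*r^2 - 10.8738*r + 6.831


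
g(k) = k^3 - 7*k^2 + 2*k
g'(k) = 3*k^2 - 14*k + 2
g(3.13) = -31.65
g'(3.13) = -12.43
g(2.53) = -23.55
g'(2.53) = -14.22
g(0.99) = -3.91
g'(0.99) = -8.92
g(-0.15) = -0.46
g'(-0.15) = 4.17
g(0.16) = 0.14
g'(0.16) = -0.16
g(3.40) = -34.82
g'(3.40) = -10.92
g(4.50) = -41.62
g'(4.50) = -0.25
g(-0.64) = -4.41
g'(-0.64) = 12.19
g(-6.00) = -480.00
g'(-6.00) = 194.00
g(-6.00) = -480.00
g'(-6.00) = 194.00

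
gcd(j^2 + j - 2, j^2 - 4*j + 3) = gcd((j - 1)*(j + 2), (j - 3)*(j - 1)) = j - 1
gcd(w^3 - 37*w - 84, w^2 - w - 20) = w + 4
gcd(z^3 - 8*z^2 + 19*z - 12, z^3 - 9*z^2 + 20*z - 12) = z - 1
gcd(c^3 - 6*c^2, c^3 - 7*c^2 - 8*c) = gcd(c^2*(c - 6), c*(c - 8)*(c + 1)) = c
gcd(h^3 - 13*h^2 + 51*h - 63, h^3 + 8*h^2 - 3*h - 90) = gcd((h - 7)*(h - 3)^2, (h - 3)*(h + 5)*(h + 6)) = h - 3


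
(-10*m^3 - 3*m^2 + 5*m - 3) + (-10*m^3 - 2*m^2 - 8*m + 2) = -20*m^3 - 5*m^2 - 3*m - 1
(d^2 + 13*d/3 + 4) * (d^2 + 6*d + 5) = d^4 + 31*d^3/3 + 35*d^2 + 137*d/3 + 20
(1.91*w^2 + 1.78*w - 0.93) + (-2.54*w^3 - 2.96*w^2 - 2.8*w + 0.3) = -2.54*w^3 - 1.05*w^2 - 1.02*w - 0.63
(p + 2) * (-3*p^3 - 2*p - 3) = -3*p^4 - 6*p^3 - 2*p^2 - 7*p - 6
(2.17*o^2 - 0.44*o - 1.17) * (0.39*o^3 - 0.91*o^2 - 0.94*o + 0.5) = 0.8463*o^5 - 2.1463*o^4 - 2.0957*o^3 + 2.5633*o^2 + 0.8798*o - 0.585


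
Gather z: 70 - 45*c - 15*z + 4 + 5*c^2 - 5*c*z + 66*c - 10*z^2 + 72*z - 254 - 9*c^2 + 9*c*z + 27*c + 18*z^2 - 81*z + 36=-4*c^2 + 48*c + 8*z^2 + z*(4*c - 24) - 144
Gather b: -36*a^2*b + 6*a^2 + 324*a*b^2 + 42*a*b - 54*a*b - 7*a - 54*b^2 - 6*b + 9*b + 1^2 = 6*a^2 - 7*a + b^2*(324*a - 54) + b*(-36*a^2 - 12*a + 3) + 1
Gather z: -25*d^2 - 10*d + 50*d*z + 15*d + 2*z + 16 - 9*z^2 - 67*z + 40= -25*d^2 + 5*d - 9*z^2 + z*(50*d - 65) + 56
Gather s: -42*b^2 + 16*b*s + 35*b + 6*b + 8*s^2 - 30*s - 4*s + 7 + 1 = -42*b^2 + 41*b + 8*s^2 + s*(16*b - 34) + 8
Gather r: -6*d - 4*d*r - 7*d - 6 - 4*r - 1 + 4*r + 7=-4*d*r - 13*d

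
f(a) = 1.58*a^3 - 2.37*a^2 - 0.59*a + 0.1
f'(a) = 4.74*a^2 - 4.74*a - 0.59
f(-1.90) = -18.17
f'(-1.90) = 25.53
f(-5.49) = -329.53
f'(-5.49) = 168.30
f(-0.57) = -0.63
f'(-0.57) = 3.65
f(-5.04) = -259.41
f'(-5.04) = 143.70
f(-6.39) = -505.15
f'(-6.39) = 223.24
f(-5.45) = -322.85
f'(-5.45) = 166.03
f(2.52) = 8.85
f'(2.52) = 17.57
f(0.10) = 0.02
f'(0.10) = -1.02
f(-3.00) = -62.12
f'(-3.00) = 56.29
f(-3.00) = -62.12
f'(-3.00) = 56.29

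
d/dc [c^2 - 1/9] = 2*c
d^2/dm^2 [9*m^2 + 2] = 18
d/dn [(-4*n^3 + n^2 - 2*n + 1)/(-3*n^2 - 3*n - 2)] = (12*n^4 + 24*n^3 + 15*n^2 + 2*n + 7)/(9*n^4 + 18*n^3 + 21*n^2 + 12*n + 4)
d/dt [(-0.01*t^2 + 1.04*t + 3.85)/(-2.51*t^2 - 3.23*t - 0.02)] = (2.6427*t^2 + 19.3274*t + 12.4147)/(6.3001*t^4 + 16.2146*t^3 + 10.5333*t^2 + 0.1292*t + 0.0004)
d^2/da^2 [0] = 0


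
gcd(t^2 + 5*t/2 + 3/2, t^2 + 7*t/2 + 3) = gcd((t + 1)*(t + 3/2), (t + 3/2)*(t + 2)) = t + 3/2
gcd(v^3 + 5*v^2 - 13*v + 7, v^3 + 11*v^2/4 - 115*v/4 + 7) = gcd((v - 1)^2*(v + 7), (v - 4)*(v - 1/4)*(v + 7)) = v + 7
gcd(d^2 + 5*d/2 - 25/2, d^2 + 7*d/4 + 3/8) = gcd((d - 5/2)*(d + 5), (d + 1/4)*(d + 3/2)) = 1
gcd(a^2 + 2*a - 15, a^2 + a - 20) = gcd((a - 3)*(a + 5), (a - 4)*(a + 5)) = a + 5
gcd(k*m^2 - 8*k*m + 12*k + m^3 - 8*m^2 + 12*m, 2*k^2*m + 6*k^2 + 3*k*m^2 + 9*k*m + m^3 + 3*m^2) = k + m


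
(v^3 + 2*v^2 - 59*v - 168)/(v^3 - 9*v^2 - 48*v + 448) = (v + 3)/(v - 8)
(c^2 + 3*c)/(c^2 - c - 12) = c/(c - 4)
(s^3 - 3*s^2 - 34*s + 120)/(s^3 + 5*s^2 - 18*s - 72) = (s - 5)/(s + 3)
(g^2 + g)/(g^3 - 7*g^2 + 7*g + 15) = g/(g^2 - 8*g + 15)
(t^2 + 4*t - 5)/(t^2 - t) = (t + 5)/t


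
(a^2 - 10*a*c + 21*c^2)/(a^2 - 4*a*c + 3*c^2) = (a - 7*c)/(a - c)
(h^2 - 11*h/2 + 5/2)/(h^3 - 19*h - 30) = (h - 1/2)/(h^2 + 5*h + 6)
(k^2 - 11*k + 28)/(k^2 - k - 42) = (k - 4)/(k + 6)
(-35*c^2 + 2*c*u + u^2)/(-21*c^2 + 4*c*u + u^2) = (-5*c + u)/(-3*c + u)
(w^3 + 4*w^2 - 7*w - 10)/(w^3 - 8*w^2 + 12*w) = (w^2 + 6*w + 5)/(w*(w - 6))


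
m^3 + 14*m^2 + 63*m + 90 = (m + 3)*(m + 5)*(m + 6)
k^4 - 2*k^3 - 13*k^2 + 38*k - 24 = (k - 3)*(k - 2)*(k - 1)*(k + 4)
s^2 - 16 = (s - 4)*(s + 4)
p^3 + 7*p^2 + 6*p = p*(p + 1)*(p + 6)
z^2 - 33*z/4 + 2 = (z - 8)*(z - 1/4)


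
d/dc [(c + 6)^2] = 2*c + 12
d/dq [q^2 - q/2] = 2*q - 1/2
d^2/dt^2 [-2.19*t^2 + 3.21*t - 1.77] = -4.38000000000000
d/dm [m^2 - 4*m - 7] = 2*m - 4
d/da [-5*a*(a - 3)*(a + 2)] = -15*a^2 + 10*a + 30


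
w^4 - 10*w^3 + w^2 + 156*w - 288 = (w - 8)*(w - 3)^2*(w + 4)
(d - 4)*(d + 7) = d^2 + 3*d - 28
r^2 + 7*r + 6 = (r + 1)*(r + 6)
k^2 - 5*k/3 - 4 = (k - 3)*(k + 4/3)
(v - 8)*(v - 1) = v^2 - 9*v + 8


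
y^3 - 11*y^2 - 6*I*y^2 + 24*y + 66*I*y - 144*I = (y - 8)*(y - 3)*(y - 6*I)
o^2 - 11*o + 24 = (o - 8)*(o - 3)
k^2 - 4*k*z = k*(k - 4*z)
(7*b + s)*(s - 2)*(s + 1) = 7*b*s^2 - 7*b*s - 14*b + s^3 - s^2 - 2*s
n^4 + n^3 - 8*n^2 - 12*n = n*(n - 3)*(n + 2)^2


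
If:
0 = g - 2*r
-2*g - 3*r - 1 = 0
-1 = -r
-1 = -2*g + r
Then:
No Solution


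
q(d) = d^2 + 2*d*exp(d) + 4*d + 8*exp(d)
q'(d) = 2*d*exp(d) + 2*d + 10*exp(d) + 4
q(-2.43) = -3.54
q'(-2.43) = -0.41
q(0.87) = 27.49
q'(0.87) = 33.76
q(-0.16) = 5.93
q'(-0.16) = 11.93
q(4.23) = 1165.90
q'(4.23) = 1280.98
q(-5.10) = 5.60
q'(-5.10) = -6.20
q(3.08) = 329.91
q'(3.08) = 361.78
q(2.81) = 245.36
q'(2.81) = 269.07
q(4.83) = 2253.87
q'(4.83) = 2475.31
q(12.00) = 5208345.33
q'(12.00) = 5533690.91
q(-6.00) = 11.99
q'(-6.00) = -8.00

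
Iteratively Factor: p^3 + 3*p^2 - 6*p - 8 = (p + 1)*(p^2 + 2*p - 8) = (p + 1)*(p + 4)*(p - 2)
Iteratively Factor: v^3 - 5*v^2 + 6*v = (v - 2)*(v^2 - 3*v) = v*(v - 2)*(v - 3)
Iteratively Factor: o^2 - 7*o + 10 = (o - 2)*(o - 5)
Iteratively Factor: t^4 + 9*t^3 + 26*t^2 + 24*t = (t)*(t^3 + 9*t^2 + 26*t + 24) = t*(t + 3)*(t^2 + 6*t + 8) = t*(t + 3)*(t + 4)*(t + 2)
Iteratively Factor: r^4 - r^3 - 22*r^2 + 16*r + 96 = (r - 4)*(r^3 + 3*r^2 - 10*r - 24) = (r - 4)*(r + 4)*(r^2 - r - 6) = (r - 4)*(r - 3)*(r + 4)*(r + 2)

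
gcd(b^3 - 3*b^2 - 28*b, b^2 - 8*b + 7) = b - 7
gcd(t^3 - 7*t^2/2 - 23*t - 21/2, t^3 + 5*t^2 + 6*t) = t + 3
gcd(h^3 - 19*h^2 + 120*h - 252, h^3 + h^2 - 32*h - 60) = h - 6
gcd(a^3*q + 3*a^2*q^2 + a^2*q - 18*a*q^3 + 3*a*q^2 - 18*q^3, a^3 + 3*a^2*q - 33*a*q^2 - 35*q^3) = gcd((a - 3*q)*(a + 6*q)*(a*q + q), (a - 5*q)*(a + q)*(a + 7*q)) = 1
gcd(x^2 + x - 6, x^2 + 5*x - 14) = x - 2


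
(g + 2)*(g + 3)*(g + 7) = g^3 + 12*g^2 + 41*g + 42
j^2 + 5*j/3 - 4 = (j - 4/3)*(j + 3)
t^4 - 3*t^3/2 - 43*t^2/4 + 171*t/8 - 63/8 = (t - 3)*(t - 3/2)*(t - 1/2)*(t + 7/2)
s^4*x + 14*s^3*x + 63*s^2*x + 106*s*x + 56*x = (s + 2)*(s + 4)*(s + 7)*(s*x + x)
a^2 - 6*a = a*(a - 6)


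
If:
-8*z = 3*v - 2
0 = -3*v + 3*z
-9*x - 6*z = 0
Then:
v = 2/11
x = -4/33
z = 2/11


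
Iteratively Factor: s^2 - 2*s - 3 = (s - 3)*(s + 1)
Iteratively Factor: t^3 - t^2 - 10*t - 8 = (t - 4)*(t^2 + 3*t + 2) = (t - 4)*(t + 2)*(t + 1)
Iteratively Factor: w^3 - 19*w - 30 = (w + 2)*(w^2 - 2*w - 15) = (w - 5)*(w + 2)*(w + 3)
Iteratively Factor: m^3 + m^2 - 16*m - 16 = (m + 4)*(m^2 - 3*m - 4) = (m - 4)*(m + 4)*(m + 1)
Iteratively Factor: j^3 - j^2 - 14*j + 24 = (j + 4)*(j^2 - 5*j + 6) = (j - 2)*(j + 4)*(j - 3)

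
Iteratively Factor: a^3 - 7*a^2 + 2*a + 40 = (a - 5)*(a^2 - 2*a - 8) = (a - 5)*(a + 2)*(a - 4)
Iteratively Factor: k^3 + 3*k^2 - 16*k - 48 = (k - 4)*(k^2 + 7*k + 12) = (k - 4)*(k + 4)*(k + 3)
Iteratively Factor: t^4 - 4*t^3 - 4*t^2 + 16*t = (t - 4)*(t^3 - 4*t) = (t - 4)*(t + 2)*(t^2 - 2*t) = (t - 4)*(t - 2)*(t + 2)*(t)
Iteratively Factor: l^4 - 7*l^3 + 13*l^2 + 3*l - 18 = (l - 3)*(l^3 - 4*l^2 + l + 6) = (l - 3)*(l + 1)*(l^2 - 5*l + 6) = (l - 3)*(l - 2)*(l + 1)*(l - 3)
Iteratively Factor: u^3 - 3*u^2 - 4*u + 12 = (u + 2)*(u^2 - 5*u + 6) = (u - 3)*(u + 2)*(u - 2)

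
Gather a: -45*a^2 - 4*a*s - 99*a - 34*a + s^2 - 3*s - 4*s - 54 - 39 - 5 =-45*a^2 + a*(-4*s - 133) + s^2 - 7*s - 98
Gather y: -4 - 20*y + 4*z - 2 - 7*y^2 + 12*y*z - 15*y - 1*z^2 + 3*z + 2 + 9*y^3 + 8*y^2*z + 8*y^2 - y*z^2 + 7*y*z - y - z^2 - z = 9*y^3 + y^2*(8*z + 1) + y*(-z^2 + 19*z - 36) - 2*z^2 + 6*z - 4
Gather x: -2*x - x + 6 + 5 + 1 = 12 - 3*x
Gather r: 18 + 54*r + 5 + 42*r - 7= 96*r + 16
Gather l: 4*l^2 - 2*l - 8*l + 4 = 4*l^2 - 10*l + 4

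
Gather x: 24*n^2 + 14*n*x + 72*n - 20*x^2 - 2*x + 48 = 24*n^2 + 72*n - 20*x^2 + x*(14*n - 2) + 48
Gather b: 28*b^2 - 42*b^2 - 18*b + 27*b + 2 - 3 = -14*b^2 + 9*b - 1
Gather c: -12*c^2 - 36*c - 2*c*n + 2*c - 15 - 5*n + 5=-12*c^2 + c*(-2*n - 34) - 5*n - 10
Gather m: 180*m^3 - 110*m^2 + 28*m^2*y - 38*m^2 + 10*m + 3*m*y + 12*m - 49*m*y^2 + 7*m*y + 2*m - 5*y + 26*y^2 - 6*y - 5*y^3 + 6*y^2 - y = 180*m^3 + m^2*(28*y - 148) + m*(-49*y^2 + 10*y + 24) - 5*y^3 + 32*y^2 - 12*y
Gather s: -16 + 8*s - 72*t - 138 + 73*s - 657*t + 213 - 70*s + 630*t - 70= 11*s - 99*t - 11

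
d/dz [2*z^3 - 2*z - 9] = 6*z^2 - 2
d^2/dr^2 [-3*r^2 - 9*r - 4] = -6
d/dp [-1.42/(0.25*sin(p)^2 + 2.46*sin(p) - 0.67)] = (0.71*sin(p) + 3.4932)*cos(p)/(0.25*sin(p)^2 + 2.46*sin(p) - 0.67)^2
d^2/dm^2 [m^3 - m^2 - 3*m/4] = 6*m - 2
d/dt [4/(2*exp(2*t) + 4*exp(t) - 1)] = -16*(exp(t) + 1)*exp(t)/(2*exp(2*t) + 4*exp(t) - 1)^2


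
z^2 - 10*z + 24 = (z - 6)*(z - 4)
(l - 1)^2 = l^2 - 2*l + 1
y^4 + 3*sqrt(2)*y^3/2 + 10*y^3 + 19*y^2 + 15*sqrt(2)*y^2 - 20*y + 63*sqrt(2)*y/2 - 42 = (y + 3)*(y + 7)*(y - sqrt(2)/2)*(y + 2*sqrt(2))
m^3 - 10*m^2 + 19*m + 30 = (m - 6)*(m - 5)*(m + 1)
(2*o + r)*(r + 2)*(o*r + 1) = 2*o^2*r^2 + 4*o^2*r + o*r^3 + 2*o*r^2 + 2*o*r + 4*o + r^2 + 2*r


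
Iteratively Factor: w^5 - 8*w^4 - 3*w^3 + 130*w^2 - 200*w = (w)*(w^4 - 8*w^3 - 3*w^2 + 130*w - 200) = w*(w - 5)*(w^3 - 3*w^2 - 18*w + 40) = w*(w - 5)*(w - 2)*(w^2 - w - 20) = w*(w - 5)^2*(w - 2)*(w + 4)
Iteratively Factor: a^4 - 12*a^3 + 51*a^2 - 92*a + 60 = (a - 2)*(a^3 - 10*a^2 + 31*a - 30) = (a - 3)*(a - 2)*(a^2 - 7*a + 10) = (a - 5)*(a - 3)*(a - 2)*(a - 2)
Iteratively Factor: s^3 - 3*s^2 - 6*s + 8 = (s - 1)*(s^2 - 2*s - 8) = (s - 1)*(s + 2)*(s - 4)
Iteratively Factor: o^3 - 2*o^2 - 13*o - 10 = (o + 1)*(o^2 - 3*o - 10) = (o + 1)*(o + 2)*(o - 5)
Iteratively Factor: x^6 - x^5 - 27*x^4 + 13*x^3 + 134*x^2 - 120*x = (x - 1)*(x^5 - 27*x^3 - 14*x^2 + 120*x) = (x - 1)*(x + 4)*(x^4 - 4*x^3 - 11*x^2 + 30*x) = x*(x - 1)*(x + 4)*(x^3 - 4*x^2 - 11*x + 30) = x*(x - 5)*(x - 1)*(x + 4)*(x^2 + x - 6) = x*(x - 5)*(x - 2)*(x - 1)*(x + 4)*(x + 3)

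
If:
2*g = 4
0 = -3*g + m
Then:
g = 2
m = 6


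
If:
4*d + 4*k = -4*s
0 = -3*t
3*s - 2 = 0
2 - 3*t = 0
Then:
No Solution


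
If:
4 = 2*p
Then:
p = 2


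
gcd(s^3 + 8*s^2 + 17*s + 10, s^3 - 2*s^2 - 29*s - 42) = s + 2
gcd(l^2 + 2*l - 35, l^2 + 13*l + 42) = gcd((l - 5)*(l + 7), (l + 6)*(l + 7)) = l + 7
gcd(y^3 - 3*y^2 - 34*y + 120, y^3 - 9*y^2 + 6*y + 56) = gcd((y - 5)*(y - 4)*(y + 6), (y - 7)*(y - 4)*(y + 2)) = y - 4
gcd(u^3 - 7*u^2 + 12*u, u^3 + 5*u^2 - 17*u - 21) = u - 3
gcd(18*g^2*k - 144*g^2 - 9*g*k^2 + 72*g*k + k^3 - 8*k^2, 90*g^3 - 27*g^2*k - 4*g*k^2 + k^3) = 18*g^2 - 9*g*k + k^2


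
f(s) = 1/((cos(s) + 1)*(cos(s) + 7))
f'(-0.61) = -0.03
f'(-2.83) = -22.03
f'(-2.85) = -26.89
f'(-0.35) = -0.01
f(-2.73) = 1.97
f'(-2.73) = -9.56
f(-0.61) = 0.07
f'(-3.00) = -234.85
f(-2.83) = 3.43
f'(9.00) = 8.70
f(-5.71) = 0.07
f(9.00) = 1.85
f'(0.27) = 0.01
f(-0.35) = 0.06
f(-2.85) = 3.92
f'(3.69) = -4.04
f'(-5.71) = 0.03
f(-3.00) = 16.63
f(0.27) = 0.06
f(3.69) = 1.11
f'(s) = sin(s)/((cos(s) + 1)*(cos(s) + 7)^2) + sin(s)/((cos(s) + 1)^2*(cos(s) + 7)) = 2*(cos(s) + 4)*sin(s)/((cos(s) + 1)^2*(cos(s) + 7)^2)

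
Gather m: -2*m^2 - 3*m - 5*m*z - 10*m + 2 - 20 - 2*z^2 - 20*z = -2*m^2 + m*(-5*z - 13) - 2*z^2 - 20*z - 18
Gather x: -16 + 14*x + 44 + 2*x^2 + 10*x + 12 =2*x^2 + 24*x + 40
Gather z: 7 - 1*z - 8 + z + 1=0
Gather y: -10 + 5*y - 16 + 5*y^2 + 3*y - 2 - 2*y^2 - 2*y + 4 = 3*y^2 + 6*y - 24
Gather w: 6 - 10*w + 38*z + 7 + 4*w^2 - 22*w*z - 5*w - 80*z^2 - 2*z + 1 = 4*w^2 + w*(-22*z - 15) - 80*z^2 + 36*z + 14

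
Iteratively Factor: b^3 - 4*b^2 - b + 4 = (b - 4)*(b^2 - 1) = (b - 4)*(b + 1)*(b - 1)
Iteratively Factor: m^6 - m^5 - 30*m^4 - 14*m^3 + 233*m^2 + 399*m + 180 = (m - 5)*(m^5 + 4*m^4 - 10*m^3 - 64*m^2 - 87*m - 36) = (m - 5)*(m + 1)*(m^4 + 3*m^3 - 13*m^2 - 51*m - 36) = (m - 5)*(m - 4)*(m + 1)*(m^3 + 7*m^2 + 15*m + 9) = (m - 5)*(m - 4)*(m + 1)*(m + 3)*(m^2 + 4*m + 3) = (m - 5)*(m - 4)*(m + 1)*(m + 3)^2*(m + 1)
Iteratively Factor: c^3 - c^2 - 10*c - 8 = (c + 1)*(c^2 - 2*c - 8) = (c - 4)*(c + 1)*(c + 2)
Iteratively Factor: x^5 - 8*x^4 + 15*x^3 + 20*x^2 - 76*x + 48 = (x - 3)*(x^4 - 5*x^3 + 20*x - 16) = (x - 3)*(x - 1)*(x^3 - 4*x^2 - 4*x + 16) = (x - 3)*(x - 1)*(x + 2)*(x^2 - 6*x + 8) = (x - 3)*(x - 2)*(x - 1)*(x + 2)*(x - 4)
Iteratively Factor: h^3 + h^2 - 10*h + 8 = (h - 1)*(h^2 + 2*h - 8) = (h - 1)*(h + 4)*(h - 2)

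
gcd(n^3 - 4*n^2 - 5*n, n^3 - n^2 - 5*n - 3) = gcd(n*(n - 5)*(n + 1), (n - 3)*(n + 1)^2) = n + 1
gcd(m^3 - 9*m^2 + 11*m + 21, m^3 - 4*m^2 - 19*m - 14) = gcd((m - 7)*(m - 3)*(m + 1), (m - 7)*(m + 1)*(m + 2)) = m^2 - 6*m - 7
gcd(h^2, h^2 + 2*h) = h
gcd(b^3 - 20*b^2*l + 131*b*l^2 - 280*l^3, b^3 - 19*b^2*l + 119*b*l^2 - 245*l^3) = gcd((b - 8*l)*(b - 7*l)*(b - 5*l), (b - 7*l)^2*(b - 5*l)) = b^2 - 12*b*l + 35*l^2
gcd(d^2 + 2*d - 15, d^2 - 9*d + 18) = d - 3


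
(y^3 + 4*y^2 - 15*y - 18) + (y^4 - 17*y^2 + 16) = y^4 + y^3 - 13*y^2 - 15*y - 2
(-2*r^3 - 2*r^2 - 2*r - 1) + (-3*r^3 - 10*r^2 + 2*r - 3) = -5*r^3 - 12*r^2 - 4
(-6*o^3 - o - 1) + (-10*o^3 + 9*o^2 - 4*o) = -16*o^3 + 9*o^2 - 5*o - 1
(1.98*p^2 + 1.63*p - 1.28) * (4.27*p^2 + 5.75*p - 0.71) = 8.4546*p^4 + 18.3451*p^3 + 2.5011*p^2 - 8.5173*p + 0.9088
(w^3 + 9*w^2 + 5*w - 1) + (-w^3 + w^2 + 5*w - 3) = 10*w^2 + 10*w - 4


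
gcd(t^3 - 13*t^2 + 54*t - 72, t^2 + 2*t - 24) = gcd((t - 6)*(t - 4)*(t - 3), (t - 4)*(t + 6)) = t - 4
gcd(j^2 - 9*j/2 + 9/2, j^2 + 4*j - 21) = j - 3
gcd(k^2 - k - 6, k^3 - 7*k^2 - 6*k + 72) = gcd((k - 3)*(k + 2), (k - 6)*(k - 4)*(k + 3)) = 1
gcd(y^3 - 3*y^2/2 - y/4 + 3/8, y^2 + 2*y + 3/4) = y + 1/2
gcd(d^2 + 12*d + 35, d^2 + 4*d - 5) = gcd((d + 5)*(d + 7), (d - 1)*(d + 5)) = d + 5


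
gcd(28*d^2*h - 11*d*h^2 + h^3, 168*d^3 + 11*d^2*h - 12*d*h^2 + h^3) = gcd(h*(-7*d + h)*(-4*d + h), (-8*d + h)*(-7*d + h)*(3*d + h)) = 7*d - h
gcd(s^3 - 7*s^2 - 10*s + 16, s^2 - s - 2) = 1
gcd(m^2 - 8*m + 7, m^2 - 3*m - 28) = m - 7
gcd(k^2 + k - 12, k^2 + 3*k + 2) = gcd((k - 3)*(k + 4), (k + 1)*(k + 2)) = 1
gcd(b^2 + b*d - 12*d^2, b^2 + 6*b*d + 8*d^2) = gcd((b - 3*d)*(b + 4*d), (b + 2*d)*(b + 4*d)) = b + 4*d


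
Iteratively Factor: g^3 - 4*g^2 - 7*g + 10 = (g - 5)*(g^2 + g - 2) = (g - 5)*(g - 1)*(g + 2)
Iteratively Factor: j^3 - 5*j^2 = (j - 5)*(j^2) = j*(j - 5)*(j)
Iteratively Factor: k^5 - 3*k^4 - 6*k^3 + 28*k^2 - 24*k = (k - 2)*(k^4 - k^3 - 8*k^2 + 12*k) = (k - 2)*(k + 3)*(k^3 - 4*k^2 + 4*k) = (k - 2)^2*(k + 3)*(k^2 - 2*k) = k*(k - 2)^2*(k + 3)*(k - 2)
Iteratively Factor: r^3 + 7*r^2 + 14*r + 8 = (r + 4)*(r^2 + 3*r + 2) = (r + 1)*(r + 4)*(r + 2)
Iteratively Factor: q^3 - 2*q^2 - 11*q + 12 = (q - 4)*(q^2 + 2*q - 3) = (q - 4)*(q + 3)*(q - 1)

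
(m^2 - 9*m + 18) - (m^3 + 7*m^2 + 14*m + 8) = -m^3 - 6*m^2 - 23*m + 10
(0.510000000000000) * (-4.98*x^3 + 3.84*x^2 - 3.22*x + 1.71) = -2.5398*x^3 + 1.9584*x^2 - 1.6422*x + 0.8721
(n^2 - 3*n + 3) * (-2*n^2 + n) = -2*n^4 + 7*n^3 - 9*n^2 + 3*n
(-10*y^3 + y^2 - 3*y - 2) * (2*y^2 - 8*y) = -20*y^5 + 82*y^4 - 14*y^3 + 20*y^2 + 16*y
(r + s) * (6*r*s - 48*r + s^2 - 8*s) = 6*r^2*s - 48*r^2 + 7*r*s^2 - 56*r*s + s^3 - 8*s^2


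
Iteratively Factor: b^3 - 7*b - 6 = (b + 1)*(b^2 - b - 6) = (b - 3)*(b + 1)*(b + 2)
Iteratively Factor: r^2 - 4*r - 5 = (r - 5)*(r + 1)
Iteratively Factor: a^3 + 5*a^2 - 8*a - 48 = (a + 4)*(a^2 + a - 12) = (a + 4)^2*(a - 3)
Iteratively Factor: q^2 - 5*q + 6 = (q - 2)*(q - 3)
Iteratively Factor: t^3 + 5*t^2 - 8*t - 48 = (t - 3)*(t^2 + 8*t + 16) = (t - 3)*(t + 4)*(t + 4)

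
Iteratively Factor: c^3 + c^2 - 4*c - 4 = (c - 2)*(c^2 + 3*c + 2) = (c - 2)*(c + 2)*(c + 1)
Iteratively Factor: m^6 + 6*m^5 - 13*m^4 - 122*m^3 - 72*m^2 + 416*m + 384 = (m + 4)*(m^5 + 2*m^4 - 21*m^3 - 38*m^2 + 80*m + 96) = (m + 4)^2*(m^4 - 2*m^3 - 13*m^2 + 14*m + 24) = (m - 4)*(m + 4)^2*(m^3 + 2*m^2 - 5*m - 6) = (m - 4)*(m + 3)*(m + 4)^2*(m^2 - m - 2) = (m - 4)*(m + 1)*(m + 3)*(m + 4)^2*(m - 2)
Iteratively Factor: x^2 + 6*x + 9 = (x + 3)*(x + 3)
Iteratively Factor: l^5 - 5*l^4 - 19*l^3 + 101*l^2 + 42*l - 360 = (l + 2)*(l^4 - 7*l^3 - 5*l^2 + 111*l - 180) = (l - 3)*(l + 2)*(l^3 - 4*l^2 - 17*l + 60) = (l - 3)*(l + 2)*(l + 4)*(l^2 - 8*l + 15) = (l - 3)^2*(l + 2)*(l + 4)*(l - 5)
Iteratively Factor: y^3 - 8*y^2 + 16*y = (y - 4)*(y^2 - 4*y) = (y - 4)^2*(y)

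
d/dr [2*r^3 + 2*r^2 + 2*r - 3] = 6*r^2 + 4*r + 2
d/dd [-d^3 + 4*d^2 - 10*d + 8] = -3*d^2 + 8*d - 10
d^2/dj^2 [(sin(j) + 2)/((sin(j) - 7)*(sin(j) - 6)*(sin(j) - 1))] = 2*(-2*sin(j)^6 + 10*sin(j)^5 + 179*sin(j)^4 - 1403*sin(j)^3 + 2210*sin(j)^2 + 2140*sin(j) - 7184)/((sin(j) - 7)^3*(sin(j) - 6)^3*(sin(j) - 1)^2)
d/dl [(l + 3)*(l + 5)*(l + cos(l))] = -(l + 3)*(l + 5)*(sin(l) - 1) + (l + 3)*(l + cos(l)) + (l + 5)*(l + cos(l))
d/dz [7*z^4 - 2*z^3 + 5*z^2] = 2*z*(14*z^2 - 3*z + 5)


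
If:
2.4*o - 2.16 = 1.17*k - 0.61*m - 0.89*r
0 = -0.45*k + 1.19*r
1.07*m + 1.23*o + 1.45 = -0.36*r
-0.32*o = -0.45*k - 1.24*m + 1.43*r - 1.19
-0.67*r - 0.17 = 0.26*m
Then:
No Solution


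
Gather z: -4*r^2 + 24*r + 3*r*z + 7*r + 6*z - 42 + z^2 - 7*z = -4*r^2 + 31*r + z^2 + z*(3*r - 1) - 42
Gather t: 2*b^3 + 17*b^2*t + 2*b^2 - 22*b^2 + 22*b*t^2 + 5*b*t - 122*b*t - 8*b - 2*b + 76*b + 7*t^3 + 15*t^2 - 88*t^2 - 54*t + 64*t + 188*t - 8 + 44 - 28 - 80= 2*b^3 - 20*b^2 + 66*b + 7*t^3 + t^2*(22*b - 73) + t*(17*b^2 - 117*b + 198) - 72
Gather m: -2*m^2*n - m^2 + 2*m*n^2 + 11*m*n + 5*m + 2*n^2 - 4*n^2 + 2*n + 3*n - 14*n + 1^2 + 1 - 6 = m^2*(-2*n - 1) + m*(2*n^2 + 11*n + 5) - 2*n^2 - 9*n - 4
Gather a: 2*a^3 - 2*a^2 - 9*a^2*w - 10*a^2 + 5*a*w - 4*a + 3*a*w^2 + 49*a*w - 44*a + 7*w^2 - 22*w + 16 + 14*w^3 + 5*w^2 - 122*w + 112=2*a^3 + a^2*(-9*w - 12) + a*(3*w^2 + 54*w - 48) + 14*w^3 + 12*w^2 - 144*w + 128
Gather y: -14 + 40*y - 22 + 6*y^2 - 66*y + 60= 6*y^2 - 26*y + 24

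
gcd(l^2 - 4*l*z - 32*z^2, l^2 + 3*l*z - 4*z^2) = l + 4*z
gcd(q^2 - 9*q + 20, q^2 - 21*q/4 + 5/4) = q - 5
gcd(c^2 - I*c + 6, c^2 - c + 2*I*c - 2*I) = c + 2*I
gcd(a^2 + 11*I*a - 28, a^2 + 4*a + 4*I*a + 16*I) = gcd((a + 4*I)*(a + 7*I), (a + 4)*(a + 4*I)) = a + 4*I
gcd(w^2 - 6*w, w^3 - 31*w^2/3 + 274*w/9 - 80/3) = w - 6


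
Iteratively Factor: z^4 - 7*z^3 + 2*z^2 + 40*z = (z - 4)*(z^3 - 3*z^2 - 10*z) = (z - 5)*(z - 4)*(z^2 + 2*z) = z*(z - 5)*(z - 4)*(z + 2)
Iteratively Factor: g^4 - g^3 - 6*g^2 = (g)*(g^3 - g^2 - 6*g) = g*(g + 2)*(g^2 - 3*g) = g^2*(g + 2)*(g - 3)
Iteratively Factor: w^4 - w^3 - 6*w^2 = (w)*(w^3 - w^2 - 6*w) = w*(w + 2)*(w^2 - 3*w) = w*(w - 3)*(w + 2)*(w)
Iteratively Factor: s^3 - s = (s - 1)*(s^2 + s) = (s - 1)*(s + 1)*(s)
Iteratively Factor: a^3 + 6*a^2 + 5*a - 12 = (a - 1)*(a^2 + 7*a + 12) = (a - 1)*(a + 4)*(a + 3)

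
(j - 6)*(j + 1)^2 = j^3 - 4*j^2 - 11*j - 6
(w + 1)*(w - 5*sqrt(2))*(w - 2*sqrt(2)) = w^3 - 7*sqrt(2)*w^2 + w^2 - 7*sqrt(2)*w + 20*w + 20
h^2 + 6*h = h*(h + 6)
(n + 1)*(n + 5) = n^2 + 6*n + 5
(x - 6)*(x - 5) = x^2 - 11*x + 30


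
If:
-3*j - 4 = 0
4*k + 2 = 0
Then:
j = -4/3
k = -1/2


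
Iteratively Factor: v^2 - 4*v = (v - 4)*(v)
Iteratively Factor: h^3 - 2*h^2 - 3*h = (h - 3)*(h^2 + h) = (h - 3)*(h + 1)*(h)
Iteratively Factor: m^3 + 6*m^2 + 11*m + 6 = (m + 2)*(m^2 + 4*m + 3) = (m + 2)*(m + 3)*(m + 1)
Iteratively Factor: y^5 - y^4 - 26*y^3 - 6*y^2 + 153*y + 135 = (y - 3)*(y^4 + 2*y^3 - 20*y^2 - 66*y - 45) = (y - 3)*(y + 3)*(y^3 - y^2 - 17*y - 15) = (y - 3)*(y + 1)*(y + 3)*(y^2 - 2*y - 15) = (y - 5)*(y - 3)*(y + 1)*(y + 3)*(y + 3)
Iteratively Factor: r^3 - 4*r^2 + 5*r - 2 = (r - 1)*(r^2 - 3*r + 2) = (r - 2)*(r - 1)*(r - 1)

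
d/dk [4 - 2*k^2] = -4*k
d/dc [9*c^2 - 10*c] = 18*c - 10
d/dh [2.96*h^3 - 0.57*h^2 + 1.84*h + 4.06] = 8.88*h^2 - 1.14*h + 1.84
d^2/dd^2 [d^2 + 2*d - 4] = 2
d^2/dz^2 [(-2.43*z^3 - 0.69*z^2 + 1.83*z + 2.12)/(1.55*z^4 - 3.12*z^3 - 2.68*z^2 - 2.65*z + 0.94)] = (-11.67615*z^9 - 9.94635000000005*z^8 + 12.21462*z^7 - 157.997846*z^6 - 74.787228*z^5 + 198.874206*z^4 + 126.591626*z^3 + 249.756588*z^2 + 142.420584*z + 48.3545)/(3.723875*z^12 - 22.4874*z^11 + 25.94886*z^10 + 28.291677*z^9 + 38.801034*z^8 - 105.842184*z^7 - 115.521199*z^6 - 98.837556*z^5 + 14.533728*z^4 + 13.175159*z^3 + 12.699306*z^2 - 7.02462*z + 0.830584)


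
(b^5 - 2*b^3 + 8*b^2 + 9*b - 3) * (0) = 0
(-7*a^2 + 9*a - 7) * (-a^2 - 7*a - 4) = 7*a^4 + 40*a^3 - 28*a^2 + 13*a + 28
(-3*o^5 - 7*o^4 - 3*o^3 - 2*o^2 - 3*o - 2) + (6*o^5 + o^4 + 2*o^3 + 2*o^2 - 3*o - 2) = 3*o^5 - 6*o^4 - o^3 - 6*o - 4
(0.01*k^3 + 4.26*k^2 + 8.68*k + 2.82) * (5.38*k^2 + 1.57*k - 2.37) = 0.0538*k^5 + 22.9345*k^4 + 53.3629*k^3 + 18.703*k^2 - 16.1442*k - 6.6834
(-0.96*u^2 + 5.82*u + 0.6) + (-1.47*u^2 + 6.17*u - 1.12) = -2.43*u^2 + 11.99*u - 0.52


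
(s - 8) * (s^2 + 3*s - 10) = s^3 - 5*s^2 - 34*s + 80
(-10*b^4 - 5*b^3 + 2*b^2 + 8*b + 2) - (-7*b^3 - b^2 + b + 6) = -10*b^4 + 2*b^3 + 3*b^2 + 7*b - 4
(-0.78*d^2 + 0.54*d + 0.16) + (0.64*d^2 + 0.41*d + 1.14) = -0.14*d^2 + 0.95*d + 1.3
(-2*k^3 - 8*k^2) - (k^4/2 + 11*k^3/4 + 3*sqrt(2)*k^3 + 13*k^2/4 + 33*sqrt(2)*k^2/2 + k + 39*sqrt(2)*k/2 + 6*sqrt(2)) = -k^4/2 - 19*k^3/4 - 3*sqrt(2)*k^3 - 33*sqrt(2)*k^2/2 - 45*k^2/4 - 39*sqrt(2)*k/2 - k - 6*sqrt(2)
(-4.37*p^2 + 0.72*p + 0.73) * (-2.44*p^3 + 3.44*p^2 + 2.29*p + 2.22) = 10.6628*p^5 - 16.7896*p^4 - 9.3117*p^3 - 5.5414*p^2 + 3.2701*p + 1.6206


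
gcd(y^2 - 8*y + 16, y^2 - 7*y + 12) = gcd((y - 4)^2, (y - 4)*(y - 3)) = y - 4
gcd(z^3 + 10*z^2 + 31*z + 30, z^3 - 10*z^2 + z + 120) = z + 3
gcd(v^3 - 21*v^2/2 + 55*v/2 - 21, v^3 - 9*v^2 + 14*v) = v^2 - 9*v + 14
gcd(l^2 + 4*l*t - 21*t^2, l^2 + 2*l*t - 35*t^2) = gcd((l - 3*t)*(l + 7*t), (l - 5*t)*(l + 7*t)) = l + 7*t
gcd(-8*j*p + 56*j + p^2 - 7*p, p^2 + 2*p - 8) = 1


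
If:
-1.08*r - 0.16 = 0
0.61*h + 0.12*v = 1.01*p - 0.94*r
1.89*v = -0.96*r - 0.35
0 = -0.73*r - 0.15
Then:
No Solution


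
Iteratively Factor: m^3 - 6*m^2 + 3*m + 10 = (m + 1)*(m^2 - 7*m + 10) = (m - 5)*(m + 1)*(m - 2)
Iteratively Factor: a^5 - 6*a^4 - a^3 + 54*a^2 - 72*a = (a - 2)*(a^4 - 4*a^3 - 9*a^2 + 36*a) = (a - 2)*(a + 3)*(a^3 - 7*a^2 + 12*a) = a*(a - 2)*(a + 3)*(a^2 - 7*a + 12) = a*(a - 3)*(a - 2)*(a + 3)*(a - 4)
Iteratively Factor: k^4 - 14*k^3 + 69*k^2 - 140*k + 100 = (k - 2)*(k^3 - 12*k^2 + 45*k - 50) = (k - 5)*(k - 2)*(k^2 - 7*k + 10) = (k - 5)^2*(k - 2)*(k - 2)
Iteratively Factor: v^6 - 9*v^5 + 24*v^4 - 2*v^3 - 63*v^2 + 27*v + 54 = (v - 2)*(v^5 - 7*v^4 + 10*v^3 + 18*v^2 - 27*v - 27) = (v - 2)*(v + 1)*(v^4 - 8*v^3 + 18*v^2 - 27) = (v - 3)*(v - 2)*(v + 1)*(v^3 - 5*v^2 + 3*v + 9) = (v - 3)^2*(v - 2)*(v + 1)*(v^2 - 2*v - 3) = (v - 3)^2*(v - 2)*(v + 1)^2*(v - 3)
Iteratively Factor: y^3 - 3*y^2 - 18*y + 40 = (y + 4)*(y^2 - 7*y + 10) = (y - 2)*(y + 4)*(y - 5)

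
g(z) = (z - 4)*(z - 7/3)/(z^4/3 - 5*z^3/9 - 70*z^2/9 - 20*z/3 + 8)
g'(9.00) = -0.00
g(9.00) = 0.03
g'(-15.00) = 0.00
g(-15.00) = 0.02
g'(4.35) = -0.03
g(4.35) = -0.01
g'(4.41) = -0.03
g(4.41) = -0.01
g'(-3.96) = 2.75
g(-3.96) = 1.73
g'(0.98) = 3.06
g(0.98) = -0.66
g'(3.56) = -0.01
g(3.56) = 0.01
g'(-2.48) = -3.29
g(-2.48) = -14.05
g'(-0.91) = -2.17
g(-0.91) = 1.92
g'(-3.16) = 129.88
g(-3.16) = 18.14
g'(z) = (z - 4)*(z - 7/3)*(-4*z^3/3 + 5*z^2/3 + 140*z/9 + 20/3)/(z^4/3 - 5*z^3/9 - 70*z^2/9 - 20*z/3 + 8)^2 + (z - 4)/(z^4/3 - 5*z^3/9 - 70*z^2/9 - 20*z/3 + 8) + (z - 7/3)/(z^4/3 - 5*z^3/9 - 70*z^2/9 - 20*z/3 + 8)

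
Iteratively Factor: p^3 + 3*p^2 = (p)*(p^2 + 3*p) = p*(p + 3)*(p)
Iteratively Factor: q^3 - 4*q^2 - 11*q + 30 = (q - 5)*(q^2 + q - 6) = (q - 5)*(q - 2)*(q + 3)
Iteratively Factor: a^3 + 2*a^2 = (a)*(a^2 + 2*a) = a*(a + 2)*(a)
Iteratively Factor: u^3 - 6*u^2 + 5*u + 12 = (u - 3)*(u^2 - 3*u - 4) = (u - 4)*(u - 3)*(u + 1)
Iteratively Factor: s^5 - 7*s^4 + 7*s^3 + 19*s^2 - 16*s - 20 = (s - 2)*(s^4 - 5*s^3 - 3*s^2 + 13*s + 10) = (s - 2)*(s + 1)*(s^3 - 6*s^2 + 3*s + 10) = (s - 2)^2*(s + 1)*(s^2 - 4*s - 5) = (s - 5)*(s - 2)^2*(s + 1)*(s + 1)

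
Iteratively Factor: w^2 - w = (w - 1)*(w)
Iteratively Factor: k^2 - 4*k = (k)*(k - 4)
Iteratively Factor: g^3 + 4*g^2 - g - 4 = (g + 1)*(g^2 + 3*g - 4) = (g + 1)*(g + 4)*(g - 1)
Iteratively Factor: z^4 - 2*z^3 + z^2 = (z - 1)*(z^3 - z^2) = (z - 1)^2*(z^2) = z*(z - 1)^2*(z)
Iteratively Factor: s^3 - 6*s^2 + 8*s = (s)*(s^2 - 6*s + 8) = s*(s - 4)*(s - 2)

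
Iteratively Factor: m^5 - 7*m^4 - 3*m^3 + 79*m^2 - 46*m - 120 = (m - 4)*(m^4 - 3*m^3 - 15*m^2 + 19*m + 30) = (m - 4)*(m + 3)*(m^3 - 6*m^2 + 3*m + 10) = (m - 4)*(m - 2)*(m + 3)*(m^2 - 4*m - 5) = (m - 5)*(m - 4)*(m - 2)*(m + 3)*(m + 1)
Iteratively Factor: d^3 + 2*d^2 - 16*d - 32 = (d - 4)*(d^2 + 6*d + 8) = (d - 4)*(d + 4)*(d + 2)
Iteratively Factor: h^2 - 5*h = (h)*(h - 5)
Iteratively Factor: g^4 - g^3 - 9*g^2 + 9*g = (g - 3)*(g^3 + 2*g^2 - 3*g) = (g - 3)*(g + 3)*(g^2 - g) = g*(g - 3)*(g + 3)*(g - 1)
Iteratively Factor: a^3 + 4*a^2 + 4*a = (a + 2)*(a^2 + 2*a) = a*(a + 2)*(a + 2)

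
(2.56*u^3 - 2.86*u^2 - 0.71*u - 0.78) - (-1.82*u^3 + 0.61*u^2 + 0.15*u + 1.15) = 4.38*u^3 - 3.47*u^2 - 0.86*u - 1.93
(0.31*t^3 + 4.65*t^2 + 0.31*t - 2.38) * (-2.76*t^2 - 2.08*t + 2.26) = -0.8556*t^5 - 13.4788*t^4 - 9.827*t^3 + 16.433*t^2 + 5.651*t - 5.3788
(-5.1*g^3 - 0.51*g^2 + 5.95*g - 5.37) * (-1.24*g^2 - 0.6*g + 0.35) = 6.324*g^5 + 3.6924*g^4 - 8.857*g^3 + 2.9103*g^2 + 5.3045*g - 1.8795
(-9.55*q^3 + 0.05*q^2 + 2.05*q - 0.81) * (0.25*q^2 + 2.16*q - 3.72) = -2.3875*q^5 - 20.6155*q^4 + 36.1465*q^3 + 4.0395*q^2 - 9.3756*q + 3.0132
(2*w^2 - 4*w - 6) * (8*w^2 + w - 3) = 16*w^4 - 30*w^3 - 58*w^2 + 6*w + 18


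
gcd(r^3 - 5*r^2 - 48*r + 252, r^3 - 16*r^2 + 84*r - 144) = r^2 - 12*r + 36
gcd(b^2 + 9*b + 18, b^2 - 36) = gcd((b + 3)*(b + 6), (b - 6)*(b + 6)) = b + 6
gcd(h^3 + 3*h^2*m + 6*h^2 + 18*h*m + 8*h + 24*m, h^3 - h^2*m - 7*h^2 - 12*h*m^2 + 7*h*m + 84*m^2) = h + 3*m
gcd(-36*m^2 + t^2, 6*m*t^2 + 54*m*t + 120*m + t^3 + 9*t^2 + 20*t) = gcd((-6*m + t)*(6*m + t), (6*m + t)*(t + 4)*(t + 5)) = 6*m + t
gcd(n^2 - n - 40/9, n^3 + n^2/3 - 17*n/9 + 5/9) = n + 5/3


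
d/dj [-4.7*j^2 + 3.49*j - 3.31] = 3.49 - 9.4*j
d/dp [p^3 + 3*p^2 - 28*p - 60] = 3*p^2 + 6*p - 28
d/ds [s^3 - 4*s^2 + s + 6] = 3*s^2 - 8*s + 1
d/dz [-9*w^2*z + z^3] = -9*w^2 + 3*z^2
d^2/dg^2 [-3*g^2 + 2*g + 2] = -6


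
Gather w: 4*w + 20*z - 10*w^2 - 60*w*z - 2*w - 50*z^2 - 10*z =-10*w^2 + w*(2 - 60*z) - 50*z^2 + 10*z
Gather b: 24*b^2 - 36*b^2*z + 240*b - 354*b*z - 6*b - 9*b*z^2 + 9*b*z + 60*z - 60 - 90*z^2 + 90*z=b^2*(24 - 36*z) + b*(-9*z^2 - 345*z + 234) - 90*z^2 + 150*z - 60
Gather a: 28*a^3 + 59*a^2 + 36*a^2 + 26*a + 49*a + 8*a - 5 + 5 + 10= 28*a^3 + 95*a^2 + 83*a + 10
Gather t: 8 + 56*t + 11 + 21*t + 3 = 77*t + 22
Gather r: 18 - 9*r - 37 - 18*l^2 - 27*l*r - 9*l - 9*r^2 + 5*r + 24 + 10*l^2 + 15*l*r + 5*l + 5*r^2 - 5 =-8*l^2 - 4*l - 4*r^2 + r*(-12*l - 4)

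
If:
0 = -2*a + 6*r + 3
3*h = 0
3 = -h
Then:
No Solution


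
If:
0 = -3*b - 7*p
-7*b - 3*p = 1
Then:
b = -7/40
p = 3/40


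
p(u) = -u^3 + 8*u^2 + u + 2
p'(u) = -3*u^2 + 16*u + 1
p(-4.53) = 254.60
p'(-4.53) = -133.04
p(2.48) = 38.43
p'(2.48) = 22.23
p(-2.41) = 60.05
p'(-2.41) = -54.98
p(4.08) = 71.33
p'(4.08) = 16.34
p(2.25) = 33.36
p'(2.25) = 21.81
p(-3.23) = 115.93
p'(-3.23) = -81.98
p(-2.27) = 52.65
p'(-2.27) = -50.78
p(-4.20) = 213.01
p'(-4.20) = -119.12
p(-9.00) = 1370.00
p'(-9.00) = -386.00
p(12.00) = -562.00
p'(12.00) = -239.00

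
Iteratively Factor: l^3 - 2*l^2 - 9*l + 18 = (l + 3)*(l^2 - 5*l + 6) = (l - 2)*(l + 3)*(l - 3)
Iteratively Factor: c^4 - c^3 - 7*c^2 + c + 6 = (c + 1)*(c^3 - 2*c^2 - 5*c + 6) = (c + 1)*(c + 2)*(c^2 - 4*c + 3) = (c - 3)*(c + 1)*(c + 2)*(c - 1)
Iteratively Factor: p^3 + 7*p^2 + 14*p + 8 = (p + 4)*(p^2 + 3*p + 2) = (p + 2)*(p + 4)*(p + 1)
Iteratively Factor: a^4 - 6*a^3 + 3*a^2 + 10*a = (a + 1)*(a^3 - 7*a^2 + 10*a) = (a - 5)*(a + 1)*(a^2 - 2*a) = a*(a - 5)*(a + 1)*(a - 2)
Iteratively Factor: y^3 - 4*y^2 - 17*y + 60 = (y - 3)*(y^2 - y - 20) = (y - 5)*(y - 3)*(y + 4)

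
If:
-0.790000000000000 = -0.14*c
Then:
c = 5.64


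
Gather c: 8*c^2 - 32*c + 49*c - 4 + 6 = 8*c^2 + 17*c + 2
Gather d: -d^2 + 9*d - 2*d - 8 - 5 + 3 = -d^2 + 7*d - 10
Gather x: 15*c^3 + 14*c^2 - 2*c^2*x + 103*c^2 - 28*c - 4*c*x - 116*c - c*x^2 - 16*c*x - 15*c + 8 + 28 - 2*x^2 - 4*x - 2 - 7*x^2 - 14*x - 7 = 15*c^3 + 117*c^2 - 159*c + x^2*(-c - 9) + x*(-2*c^2 - 20*c - 18) + 27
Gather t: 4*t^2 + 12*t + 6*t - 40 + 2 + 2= 4*t^2 + 18*t - 36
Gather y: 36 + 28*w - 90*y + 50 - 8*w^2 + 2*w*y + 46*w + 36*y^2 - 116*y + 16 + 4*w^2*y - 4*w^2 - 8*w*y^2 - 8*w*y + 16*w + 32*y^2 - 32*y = -12*w^2 + 90*w + y^2*(68 - 8*w) + y*(4*w^2 - 6*w - 238) + 102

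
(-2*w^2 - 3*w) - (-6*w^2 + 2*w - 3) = 4*w^2 - 5*w + 3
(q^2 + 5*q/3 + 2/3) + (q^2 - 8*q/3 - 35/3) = 2*q^2 - q - 11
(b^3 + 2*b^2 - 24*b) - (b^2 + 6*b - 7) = b^3 + b^2 - 30*b + 7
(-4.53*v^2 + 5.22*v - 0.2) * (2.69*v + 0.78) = -12.1857*v^3 + 10.5084*v^2 + 3.5336*v - 0.156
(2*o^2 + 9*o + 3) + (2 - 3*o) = 2*o^2 + 6*o + 5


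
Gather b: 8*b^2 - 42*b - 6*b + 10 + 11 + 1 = 8*b^2 - 48*b + 22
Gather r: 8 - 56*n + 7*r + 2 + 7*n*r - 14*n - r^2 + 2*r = -70*n - r^2 + r*(7*n + 9) + 10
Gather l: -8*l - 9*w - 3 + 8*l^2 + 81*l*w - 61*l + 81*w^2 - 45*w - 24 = 8*l^2 + l*(81*w - 69) + 81*w^2 - 54*w - 27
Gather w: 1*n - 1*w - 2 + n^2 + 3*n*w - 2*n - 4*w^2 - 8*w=n^2 - n - 4*w^2 + w*(3*n - 9) - 2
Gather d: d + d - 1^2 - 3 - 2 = 2*d - 6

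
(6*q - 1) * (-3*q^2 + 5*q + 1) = -18*q^3 + 33*q^2 + q - 1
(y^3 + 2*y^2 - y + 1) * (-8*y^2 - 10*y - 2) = -8*y^5 - 26*y^4 - 14*y^3 - 2*y^2 - 8*y - 2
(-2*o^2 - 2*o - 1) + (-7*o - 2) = -2*o^2 - 9*o - 3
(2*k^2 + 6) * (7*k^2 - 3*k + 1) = 14*k^4 - 6*k^3 + 44*k^2 - 18*k + 6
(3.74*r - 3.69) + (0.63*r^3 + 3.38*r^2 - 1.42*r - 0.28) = 0.63*r^3 + 3.38*r^2 + 2.32*r - 3.97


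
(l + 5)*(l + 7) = l^2 + 12*l + 35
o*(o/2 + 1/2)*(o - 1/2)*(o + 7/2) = o^4/2 + 2*o^3 + 5*o^2/8 - 7*o/8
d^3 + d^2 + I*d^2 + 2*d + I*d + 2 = (d + 1)*(d - I)*(d + 2*I)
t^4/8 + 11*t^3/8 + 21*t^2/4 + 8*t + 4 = (t/4 + 1)*(t/2 + 1/2)*(t + 2)*(t + 4)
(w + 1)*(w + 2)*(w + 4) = w^3 + 7*w^2 + 14*w + 8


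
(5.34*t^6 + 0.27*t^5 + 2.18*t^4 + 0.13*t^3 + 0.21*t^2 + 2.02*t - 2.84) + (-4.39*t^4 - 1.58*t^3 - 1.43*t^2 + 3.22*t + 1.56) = 5.34*t^6 + 0.27*t^5 - 2.21*t^4 - 1.45*t^3 - 1.22*t^2 + 5.24*t - 1.28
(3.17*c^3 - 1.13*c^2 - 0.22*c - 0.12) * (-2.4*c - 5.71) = -7.608*c^4 - 15.3887*c^3 + 6.9803*c^2 + 1.5442*c + 0.6852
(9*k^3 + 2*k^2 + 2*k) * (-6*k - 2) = -54*k^4 - 30*k^3 - 16*k^2 - 4*k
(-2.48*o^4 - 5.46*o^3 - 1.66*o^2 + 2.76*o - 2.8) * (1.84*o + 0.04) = -4.5632*o^5 - 10.1456*o^4 - 3.2728*o^3 + 5.012*o^2 - 5.0416*o - 0.112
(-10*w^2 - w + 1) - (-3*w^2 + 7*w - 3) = -7*w^2 - 8*w + 4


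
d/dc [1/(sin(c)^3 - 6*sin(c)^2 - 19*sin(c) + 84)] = (-3*sin(c)^2 + 12*sin(c) + 19)*cos(c)/(sin(c)^3 - 6*sin(c)^2 - 19*sin(c) + 84)^2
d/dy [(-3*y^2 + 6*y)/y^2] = -6/y^2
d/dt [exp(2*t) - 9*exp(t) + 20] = (2*exp(t) - 9)*exp(t)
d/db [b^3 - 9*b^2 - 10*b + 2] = 3*b^2 - 18*b - 10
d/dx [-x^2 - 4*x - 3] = -2*x - 4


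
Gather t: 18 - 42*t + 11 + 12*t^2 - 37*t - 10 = 12*t^2 - 79*t + 19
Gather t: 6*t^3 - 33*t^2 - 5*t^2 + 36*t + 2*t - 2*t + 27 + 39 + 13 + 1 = 6*t^3 - 38*t^2 + 36*t + 80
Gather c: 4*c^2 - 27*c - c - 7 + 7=4*c^2 - 28*c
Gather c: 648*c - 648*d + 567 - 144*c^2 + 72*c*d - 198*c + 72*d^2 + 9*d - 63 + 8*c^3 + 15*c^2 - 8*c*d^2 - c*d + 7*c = 8*c^3 - 129*c^2 + c*(-8*d^2 + 71*d + 457) + 72*d^2 - 639*d + 504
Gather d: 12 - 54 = -42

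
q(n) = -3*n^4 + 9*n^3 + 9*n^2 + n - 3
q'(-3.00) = 514.00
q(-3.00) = -411.00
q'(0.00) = 1.00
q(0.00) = -3.00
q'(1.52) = 48.60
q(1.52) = 34.91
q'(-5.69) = 2983.37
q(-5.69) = -4519.92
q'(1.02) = 34.72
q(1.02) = 13.69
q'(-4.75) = 1810.75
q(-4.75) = -2296.43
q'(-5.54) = 2770.33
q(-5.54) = -4088.52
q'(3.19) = -56.37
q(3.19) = 73.27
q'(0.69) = 22.33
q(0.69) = 4.25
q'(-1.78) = 122.18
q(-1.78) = -57.14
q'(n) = -12*n^3 + 27*n^2 + 18*n + 1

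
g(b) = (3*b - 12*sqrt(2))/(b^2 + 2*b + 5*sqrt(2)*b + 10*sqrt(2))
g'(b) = (3*b - 12*sqrt(2))*(-2*b - 5*sqrt(2) - 2)/(b^2 + 2*b + 5*sqrt(2)*b + 10*sqrt(2))^2 + 3/(b^2 + 2*b + 5*sqrt(2)*b + 10*sqrt(2))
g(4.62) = -0.04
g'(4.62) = 0.05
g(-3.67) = 4.93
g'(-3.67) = 0.97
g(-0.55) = -1.97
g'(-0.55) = 1.98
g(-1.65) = -11.55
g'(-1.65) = 36.72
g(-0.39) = -1.69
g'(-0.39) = 1.58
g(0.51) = -0.81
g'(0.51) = 0.59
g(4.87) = -0.03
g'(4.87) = 0.04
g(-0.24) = -1.47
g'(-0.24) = 1.30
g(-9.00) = -3.26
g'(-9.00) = -1.93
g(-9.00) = -3.26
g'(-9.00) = -1.93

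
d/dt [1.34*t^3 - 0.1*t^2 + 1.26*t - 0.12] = 4.02*t^2 - 0.2*t + 1.26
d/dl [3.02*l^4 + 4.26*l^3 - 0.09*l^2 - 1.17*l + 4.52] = 12.08*l^3 + 12.78*l^2 - 0.18*l - 1.17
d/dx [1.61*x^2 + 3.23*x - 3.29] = 3.22*x + 3.23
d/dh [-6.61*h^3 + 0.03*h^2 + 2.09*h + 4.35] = -19.83*h^2 + 0.06*h + 2.09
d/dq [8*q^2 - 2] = 16*q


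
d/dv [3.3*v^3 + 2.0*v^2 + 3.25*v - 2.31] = 9.9*v^2 + 4.0*v + 3.25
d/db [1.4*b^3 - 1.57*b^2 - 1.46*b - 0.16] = 4.2*b^2 - 3.14*b - 1.46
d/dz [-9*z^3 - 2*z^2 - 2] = z*(-27*z - 4)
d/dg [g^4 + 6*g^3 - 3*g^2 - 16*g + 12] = 4*g^3 + 18*g^2 - 6*g - 16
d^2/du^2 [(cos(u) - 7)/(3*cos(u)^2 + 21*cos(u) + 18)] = (-9*(1 - cos(2*u))^2*cos(u) + 35*(1 - cos(2*u))^2 - 2083*cos(u) + 490*cos(2*u) + 177*cos(3*u) + 2*cos(5*u) - 2394)/(12*(cos(u) + 1)^3*(cos(u) + 6)^3)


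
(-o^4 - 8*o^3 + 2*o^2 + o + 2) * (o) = -o^5 - 8*o^4 + 2*o^3 + o^2 + 2*o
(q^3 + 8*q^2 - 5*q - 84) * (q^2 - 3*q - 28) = q^5 + 5*q^4 - 57*q^3 - 293*q^2 + 392*q + 2352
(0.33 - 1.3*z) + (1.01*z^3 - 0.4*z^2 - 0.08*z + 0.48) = 1.01*z^3 - 0.4*z^2 - 1.38*z + 0.81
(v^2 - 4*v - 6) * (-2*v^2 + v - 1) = -2*v^4 + 9*v^3 + 7*v^2 - 2*v + 6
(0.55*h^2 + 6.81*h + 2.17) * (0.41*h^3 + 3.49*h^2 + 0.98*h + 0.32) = 0.2255*h^5 + 4.7116*h^4 + 25.1956*h^3 + 14.4231*h^2 + 4.3058*h + 0.6944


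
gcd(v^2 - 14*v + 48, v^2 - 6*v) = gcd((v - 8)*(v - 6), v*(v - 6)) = v - 6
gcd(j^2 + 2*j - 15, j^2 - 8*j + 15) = j - 3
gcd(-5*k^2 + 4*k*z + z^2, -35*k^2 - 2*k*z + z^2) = 5*k + z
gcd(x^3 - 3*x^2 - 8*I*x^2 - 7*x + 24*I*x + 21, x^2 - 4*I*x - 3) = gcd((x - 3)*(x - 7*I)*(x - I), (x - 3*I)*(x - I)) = x - I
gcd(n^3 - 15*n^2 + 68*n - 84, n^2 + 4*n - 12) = n - 2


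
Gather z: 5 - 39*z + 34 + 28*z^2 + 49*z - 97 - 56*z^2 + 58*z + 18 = -28*z^2 + 68*z - 40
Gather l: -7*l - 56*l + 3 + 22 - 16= 9 - 63*l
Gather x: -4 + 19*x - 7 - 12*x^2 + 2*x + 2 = -12*x^2 + 21*x - 9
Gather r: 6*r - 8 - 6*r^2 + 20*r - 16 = -6*r^2 + 26*r - 24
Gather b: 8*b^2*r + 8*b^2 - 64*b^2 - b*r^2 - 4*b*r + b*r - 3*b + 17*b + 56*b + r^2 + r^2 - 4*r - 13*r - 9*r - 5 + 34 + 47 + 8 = b^2*(8*r - 56) + b*(-r^2 - 3*r + 70) + 2*r^2 - 26*r + 84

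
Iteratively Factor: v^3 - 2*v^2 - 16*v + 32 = (v - 4)*(v^2 + 2*v - 8) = (v - 4)*(v - 2)*(v + 4)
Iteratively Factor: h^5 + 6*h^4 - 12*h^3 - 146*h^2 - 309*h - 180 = (h + 1)*(h^4 + 5*h^3 - 17*h^2 - 129*h - 180) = (h + 1)*(h + 3)*(h^3 + 2*h^2 - 23*h - 60) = (h + 1)*(h + 3)*(h + 4)*(h^2 - 2*h - 15) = (h + 1)*(h + 3)^2*(h + 4)*(h - 5)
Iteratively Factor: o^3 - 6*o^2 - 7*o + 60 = (o + 3)*(o^2 - 9*o + 20) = (o - 4)*(o + 3)*(o - 5)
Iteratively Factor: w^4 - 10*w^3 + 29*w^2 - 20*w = (w - 1)*(w^3 - 9*w^2 + 20*w) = (w - 5)*(w - 1)*(w^2 - 4*w) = (w - 5)*(w - 4)*(w - 1)*(w)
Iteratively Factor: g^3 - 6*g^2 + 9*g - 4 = (g - 4)*(g^2 - 2*g + 1) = (g - 4)*(g - 1)*(g - 1)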